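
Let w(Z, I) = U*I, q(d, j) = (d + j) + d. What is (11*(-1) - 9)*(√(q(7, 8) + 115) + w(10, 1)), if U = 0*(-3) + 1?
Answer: -20 - 20*√137 ≈ -254.09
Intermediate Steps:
q(d, j) = j + 2*d
U = 1 (U = 0 + 1 = 1)
w(Z, I) = I (w(Z, I) = 1*I = I)
(11*(-1) - 9)*(√(q(7, 8) + 115) + w(10, 1)) = (11*(-1) - 9)*(√((8 + 2*7) + 115) + 1) = (-11 - 9)*(√((8 + 14) + 115) + 1) = -20*(√(22 + 115) + 1) = -20*(√137 + 1) = -20*(1 + √137) = -20 - 20*√137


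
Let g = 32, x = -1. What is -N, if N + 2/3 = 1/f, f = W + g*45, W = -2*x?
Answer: 2881/4326 ≈ 0.66597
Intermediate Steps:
W = 2 (W = -2*(-1) = 2)
f = 1442 (f = 2 + 32*45 = 2 + 1440 = 1442)
N = -2881/4326 (N = -⅔ + 1/1442 = -2881/4326 ≈ -0.66597)
-N = -1*(-2881/4326) = 2881/4326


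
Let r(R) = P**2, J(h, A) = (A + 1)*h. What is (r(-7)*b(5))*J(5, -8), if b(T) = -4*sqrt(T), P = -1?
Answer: 140*sqrt(5) ≈ 313.05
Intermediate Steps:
J(h, A) = h*(1 + A) (J(h, A) = (1 + A)*h = h*(1 + A))
r(R) = 1 (r(R) = (-1)**2 = 1)
(r(-7)*b(5))*J(5, -8) = (1*(-4*sqrt(5)))*(5*(1 - 8)) = (-4*sqrt(5))*(5*(-7)) = -4*sqrt(5)*(-35) = 140*sqrt(5)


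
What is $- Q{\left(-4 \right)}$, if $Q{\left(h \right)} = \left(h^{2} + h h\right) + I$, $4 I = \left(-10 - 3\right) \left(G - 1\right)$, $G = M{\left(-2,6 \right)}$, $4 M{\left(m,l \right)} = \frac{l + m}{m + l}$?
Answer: $- \frac{551}{16} \approx -34.438$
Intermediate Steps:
$M{\left(m,l \right)} = \frac{1}{4}$ ($M{\left(m,l \right)} = \frac{\left(l + m\right) \frac{1}{m + l}}{4} = \frac{\left(l + m\right) \frac{1}{l + m}}{4} = \frac{1}{4} \cdot 1 = \frac{1}{4}$)
$G = \frac{1}{4} \approx 0.25$
$I = \frac{39}{16}$ ($I = \frac{\left(-10 - 3\right) \left(\frac{1}{4} - 1\right)}{4} = \frac{\left(-13\right) \left(- \frac{3}{4}\right)}{4} = \frac{1}{4} \cdot \frac{39}{4} = \frac{39}{16} \approx 2.4375$)
$Q{\left(h \right)} = \frac{39}{16} + 2 h^{2}$ ($Q{\left(h \right)} = \left(h^{2} + h h\right) + \frac{39}{16} = \left(h^{2} + h^{2}\right) + \frac{39}{16} = 2 h^{2} + \frac{39}{16} = \frac{39}{16} + 2 h^{2}$)
$- Q{\left(-4 \right)} = - (\frac{39}{16} + 2 \left(-4\right)^{2}) = - (\frac{39}{16} + 2 \cdot 16) = - (\frac{39}{16} + 32) = \left(-1\right) \frac{551}{16} = - \frac{551}{16}$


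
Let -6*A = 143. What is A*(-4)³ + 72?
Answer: 4792/3 ≈ 1597.3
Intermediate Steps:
A = -143/6 (A = -⅙*143 = -143/6 ≈ -23.833)
A*(-4)³ + 72 = -143/6*(-4)³ + 72 = -143/6*(-64) + 72 = 4576/3 + 72 = 4792/3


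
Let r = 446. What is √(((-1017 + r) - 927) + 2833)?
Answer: √1335 ≈ 36.538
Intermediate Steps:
√(((-1017 + r) - 927) + 2833) = √(((-1017 + 446) - 927) + 2833) = √((-571 - 927) + 2833) = √(-1498 + 2833) = √1335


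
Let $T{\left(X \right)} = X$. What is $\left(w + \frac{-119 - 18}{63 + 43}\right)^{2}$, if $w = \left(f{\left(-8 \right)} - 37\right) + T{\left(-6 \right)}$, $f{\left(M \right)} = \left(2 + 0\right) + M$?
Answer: $\frac{28419561}{11236} \approx 2529.3$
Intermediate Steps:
$f{\left(M \right)} = 2 + M$
$w = -49$ ($w = \left(\left(2 - 8\right) - 37\right) - 6 = \left(-6 - 37\right) - 6 = -43 - 6 = -49$)
$\left(w + \frac{-119 - 18}{63 + 43}\right)^{2} = \left(-49 + \frac{-119 - 18}{63 + 43}\right)^{2} = \left(-49 - \frac{137}{106}\right)^{2} = \left(- \frac{5331}{106}\right)^{2} = \frac{28419561}{11236}$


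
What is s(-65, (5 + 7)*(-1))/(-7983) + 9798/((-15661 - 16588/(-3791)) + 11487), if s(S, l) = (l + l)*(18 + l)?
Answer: -16347004315/7010424901 ≈ -2.3318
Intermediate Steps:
s(S, l) = 2*l*(18 + l) (s(S, l) = (2*l)*(18 + l) = 2*l*(18 + l))
s(-65, (5 + 7)*(-1))/(-7983) + 9798/((-15661 - 16588/(-3791)) + 11487) = (2*((5 + 7)*(-1))*(18 + (5 + 7)*(-1)))/(-7983) + 9798/((-15661 - 16588/(-3791)) + 11487) = (2*(12*(-1))*(18 + 12*(-1)))*(-1/7983) + 9798/((-15661 - 16588*(-1/3791)) + 11487) = (2*(-12)*(18 - 12))*(-1/7983) + 9798/((-15661 + 16588/3791) + 11487) = (2*(-12)*6)*(-1/7983) + 9798/(-59354263/3791 + 11487) = -144*(-1/7983) + 9798/(-15807046/3791) = 16/887 + 9798*(-3791/15807046) = 16/887 - 18572109/7903523 = -16347004315/7010424901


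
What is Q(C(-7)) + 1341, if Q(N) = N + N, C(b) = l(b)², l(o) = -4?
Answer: 1373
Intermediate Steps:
C(b) = 16 (C(b) = (-4)² = 16)
Q(N) = 2*N
Q(C(-7)) + 1341 = 2*16 + 1341 = 32 + 1341 = 1373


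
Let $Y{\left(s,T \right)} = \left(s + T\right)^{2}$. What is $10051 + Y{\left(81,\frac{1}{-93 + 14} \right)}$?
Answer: $\frac{103662695}{6241} \approx 16610.0$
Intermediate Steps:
$Y{\left(s,T \right)} = \left(T + s\right)^{2}$
$10051 + Y{\left(81,\frac{1}{-93 + 14} \right)} = 10051 + \left(\frac{1}{-93 + 14} + 81\right)^{2} = 10051 + \left(\frac{1}{-79} + 81\right)^{2} = 10051 + \left(- \frac{1}{79} + 81\right)^{2} = 10051 + \left(\frac{6398}{79}\right)^{2} = 10051 + \frac{40934404}{6241} = \frac{103662695}{6241}$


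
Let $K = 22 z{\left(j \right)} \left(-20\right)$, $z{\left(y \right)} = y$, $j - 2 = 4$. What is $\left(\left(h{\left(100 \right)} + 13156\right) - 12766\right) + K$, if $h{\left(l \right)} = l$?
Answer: $-2150$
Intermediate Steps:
$j = 6$ ($j = 2 + 4 = 6$)
$K = -2640$ ($K = 22 \cdot 6 \left(-20\right) = 132 \left(-20\right) = -2640$)
$\left(\left(h{\left(100 \right)} + 13156\right) - 12766\right) + K = \left(\left(100 + 13156\right) - 12766\right) - 2640 = \left(13256 - 12766\right) - 2640 = 490 - 2640 = -2150$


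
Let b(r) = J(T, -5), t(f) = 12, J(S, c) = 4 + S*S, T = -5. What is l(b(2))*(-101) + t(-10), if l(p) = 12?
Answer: -1200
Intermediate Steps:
J(S, c) = 4 + S²
b(r) = 29 (b(r) = 4 + (-5)² = 4 + 25 = 29)
l(b(2))*(-101) + t(-10) = 12*(-101) + 12 = -1212 + 12 = -1200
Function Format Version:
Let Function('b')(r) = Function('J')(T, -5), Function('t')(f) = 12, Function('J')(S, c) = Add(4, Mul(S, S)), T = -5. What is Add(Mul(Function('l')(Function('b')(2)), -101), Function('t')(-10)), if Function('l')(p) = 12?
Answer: -1200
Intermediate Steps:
Function('J')(S, c) = Add(4, Pow(S, 2))
Function('b')(r) = 29 (Function('b')(r) = Add(4, Pow(-5, 2)) = Add(4, 25) = 29)
Add(Mul(Function('l')(Function('b')(2)), -101), Function('t')(-10)) = Add(Mul(12, -101), 12) = Add(-1212, 12) = -1200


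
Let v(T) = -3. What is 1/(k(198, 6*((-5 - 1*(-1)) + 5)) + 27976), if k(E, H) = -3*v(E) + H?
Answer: 1/27991 ≈ 3.5726e-5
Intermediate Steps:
k(E, H) = 9 + H (k(E, H) = -3*(-3) + H = 9 + H)
1/(k(198, 6*((-5 - 1*(-1)) + 5)) + 27976) = 1/((9 + 6*((-5 - 1*(-1)) + 5)) + 27976) = 1/((9 + 6*((-5 + 1) + 5)) + 27976) = 1/((9 + 6*(-4 + 5)) + 27976) = 1/((9 + 6*1) + 27976) = 1/((9 + 6) + 27976) = 1/(15 + 27976) = 1/27991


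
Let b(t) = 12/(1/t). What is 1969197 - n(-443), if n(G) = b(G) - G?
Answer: 1974070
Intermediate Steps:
b(t) = 12*t
n(G) = 11*G (n(G) = 12*G - G = 11*G)
1969197 - n(-443) = 1969197 - 11*(-443) = 1969197 - 1*(-4873) = 1969197 + 4873 = 1974070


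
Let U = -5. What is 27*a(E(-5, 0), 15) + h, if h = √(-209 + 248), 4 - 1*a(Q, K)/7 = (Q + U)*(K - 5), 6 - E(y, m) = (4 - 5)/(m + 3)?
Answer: -1764 + √39 ≈ -1757.8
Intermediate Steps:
E(y, m) = 6 + 1/(3 + m) (E(y, m) = 6 - (4 - 5)/(m + 3) = 6 - (-1)/(3 + m) = 6 + 1/(3 + m))
a(Q, K) = 28 - 7*(-5 + K)*(-5 + Q) (a(Q, K) = 28 - 7*(Q - 5)*(K - 5) = 28 - 7*(-5 + Q)*(-5 + K) = 28 - 7*(-5 + K)*(-5 + Q))
h = √39 ≈ 6.2450
27*a(E(-5, 0), 15) + h = 27*(-147 + 35*15 + 35*((19 + 6*0)/(3 + 0)) - 7*15*(19 + 6*0)/(3 + 0)) + √39 = 27*(-147 + 525 + 35*((19 + 0)/3) - 7*15*(19 + 0)/3) + √39 = 27*(-147 + 525 + 35*((⅓)*19) - 7*15*(⅓)*19) + √39 = 27*(-147 + 525 + 35*(19/3) - 7*15*19/3) + √39 = 27*(-147 + 525 + 665/3 - 665) + √39 = 27*(-196/3) + √39 = -1764 + √39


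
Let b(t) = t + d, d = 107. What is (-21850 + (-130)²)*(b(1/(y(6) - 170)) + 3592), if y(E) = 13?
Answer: -2874672900/157 ≈ -1.8310e+7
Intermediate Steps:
b(t) = 107 + t (b(t) = t + 107 = 107 + t)
(-21850 + (-130)²)*(b(1/(y(6) - 170)) + 3592) = (-21850 + (-130)²)*((107 + 1/(13 - 170)) + 3592) = (-21850 + 16900)*((107 + 1/(-157)) + 3592) = -4950*((107 - 1/157) + 3592) = -4950*(16798/157 + 3592) = -4950*580742/157 = -2874672900/157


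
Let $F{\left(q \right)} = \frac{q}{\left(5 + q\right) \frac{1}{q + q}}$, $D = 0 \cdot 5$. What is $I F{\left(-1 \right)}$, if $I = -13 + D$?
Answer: $- \frac{13}{2} \approx -6.5$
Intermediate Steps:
$D = 0$
$I = -13$ ($I = -13 + 0 = -13$)
$F{\left(q \right)} = \frac{2 q^{2}}{5 + q}$ ($F{\left(q \right)} = \frac{q}{\left(5 + q\right) \frac{1}{2 q}} = \frac{q}{\frac{1}{2} \frac{1}{q} \left(5 + q\right)} = q \frac{2 q}{5 + q} = \frac{2 q^{2}}{5 + q}$)
$I F{\left(-1 \right)} = - 13 \frac{2 \left(-1\right)^{2}}{5 - 1} = - 13 \cdot 2 \cdot 1 \cdot \frac{1}{4} = \left(-13\right) \frac{1}{2} = - \frac{13}{2}$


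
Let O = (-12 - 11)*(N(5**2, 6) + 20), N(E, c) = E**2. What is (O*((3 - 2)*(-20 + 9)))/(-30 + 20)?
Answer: -32637/2 ≈ -16319.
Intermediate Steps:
O = -14835 (O = (-12 - 11)*((5**2)**2 + 20) = -23*(25**2 + 20) = -23*(625 + 20) = -23*645 = -14835)
(O*((3 - 2)*(-20 + 9)))/(-30 + 20) = (-14835*(3 - 2)*(-20 + 9))/(-30 + 20) = -14835*(-11)/(-10) = -14835*(-11)*(-1/10) = 163185*(-1/10) = -32637/2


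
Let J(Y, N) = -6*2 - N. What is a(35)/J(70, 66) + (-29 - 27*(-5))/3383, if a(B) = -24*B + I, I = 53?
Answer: 2670689/263874 ≈ 10.121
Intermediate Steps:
a(B) = 53 - 24*B (a(B) = -24*B + 53 = 53 - 24*B)
J(Y, N) = -12 - N
a(35)/J(70, 66) + (-29 - 27*(-5))/3383 = (53 - 24*35)/(-12 - 1*66) + (-29 - 27*(-5))/3383 = (53 - 840)/(-12 - 66) + (-29 + 135)*(1/3383) = -787/(-78) + 106*(1/3383) = -787*(-1/78) + 106/3383 = 787/78 + 106/3383 = 2670689/263874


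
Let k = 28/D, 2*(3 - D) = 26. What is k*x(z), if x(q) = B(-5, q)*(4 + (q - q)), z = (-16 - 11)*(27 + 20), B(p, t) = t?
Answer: 71064/5 ≈ 14213.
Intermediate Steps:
D = -10 (D = 3 - ½*26 = 3 - 13 = -10)
z = -1269 (z = -27*47 = -1269)
x(q) = 4*q (x(q) = q*(4 + (q - q)) = q*(4 + 0) = q*4 = 4*q)
k = -14/5 (k = 28/(-10) = 28*(-⅒) = -14/5 ≈ -2.8000)
k*x(z) = -56*(-1269)/5 = -14/5*(-5076) = 71064/5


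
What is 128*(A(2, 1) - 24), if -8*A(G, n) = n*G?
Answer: -3104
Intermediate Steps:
A(G, n) = -G*n/8 (A(G, n) = -n*G/8 = -G*n/8)
128*(A(2, 1) - 24) = 128*(-1/8*2*1 - 24) = 128*(-1/4 - 24) = 128*(-97/4) = -3104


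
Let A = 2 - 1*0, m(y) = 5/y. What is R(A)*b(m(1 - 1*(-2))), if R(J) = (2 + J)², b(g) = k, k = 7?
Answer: 112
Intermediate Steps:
b(g) = 7
A = 2 (A = 2 + 0 = 2)
R(A)*b(m(1 - 1*(-2))) = (2 + 2)²*7 = 4²*7 = 16*7 = 112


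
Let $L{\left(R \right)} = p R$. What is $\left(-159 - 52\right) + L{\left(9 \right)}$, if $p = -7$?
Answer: $-274$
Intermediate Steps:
$L{\left(R \right)} = - 7 R$
$\left(-159 - 52\right) + L{\left(9 \right)} = \left(-159 - 52\right) - 63 = -211 - 63 = -274$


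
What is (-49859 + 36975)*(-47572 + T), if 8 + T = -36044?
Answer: 1077411616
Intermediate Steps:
T = -36052 (T = -8 - 36044 = -36052)
(-49859 + 36975)*(-47572 + T) = (-49859 + 36975)*(-47572 - 36052) = -12884*(-83624) = 1077411616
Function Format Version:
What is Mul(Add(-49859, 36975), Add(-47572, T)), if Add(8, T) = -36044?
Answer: 1077411616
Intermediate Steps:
T = -36052 (T = Add(-8, -36044) = -36052)
Mul(Add(-49859, 36975), Add(-47572, T)) = Mul(Add(-49859, 36975), Add(-47572, -36052)) = Mul(-12884, -83624) = 1077411616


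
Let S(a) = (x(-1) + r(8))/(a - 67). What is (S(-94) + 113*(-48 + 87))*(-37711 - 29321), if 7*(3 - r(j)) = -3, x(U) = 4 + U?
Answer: -6794368992/23 ≈ -2.9541e+8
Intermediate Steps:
r(j) = 24/7 (r(j) = 3 - 1/7*(-3) = 3 + 3/7 = 24/7)
S(a) = 45/(7*(-67 + a)) (S(a) = ((4 - 1) + 24/7)/(a - 67) = (3 + 24/7)/(-67 + a) = 45/(7*(-67 + a)))
(S(-94) + 113*(-48 + 87))*(-37711 - 29321) = (45/(7*(-67 - 94)) + 113*(-48 + 87))*(-37711 - 29321) = ((45/7)/(-161) + 113*39)*(-67032) = ((45/7)*(-1/161) + 4407)*(-67032) = (-45/1127 + 4407)*(-67032) = (4966644/1127)*(-67032) = -6794368992/23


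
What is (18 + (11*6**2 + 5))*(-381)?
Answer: -159639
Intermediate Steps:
(18 + (11*6**2 + 5))*(-381) = (18 + (11*36 + 5))*(-381) = (18 + (396 + 5))*(-381) = (18 + 401)*(-381) = 419*(-381) = -159639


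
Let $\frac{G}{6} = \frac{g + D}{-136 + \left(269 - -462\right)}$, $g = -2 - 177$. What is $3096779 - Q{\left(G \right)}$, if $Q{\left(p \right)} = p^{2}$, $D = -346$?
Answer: $\frac{894961031}{289} \approx 3.0968 \cdot 10^{6}$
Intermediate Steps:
$g = -179$
$G = - \frac{90}{17}$ ($G = 6 \frac{-179 - 346}{-136 + \left(269 - -462\right)} = 6 \left(- \frac{525}{-136 + \left(269 + 462\right)}\right) = 6 \left(- \frac{525}{-136 + 731}\right) = 6 \left(- \frac{525}{595}\right) = 6 \left(\left(-525\right) \frac{1}{595}\right) = 6 \left(- \frac{15}{17}\right) = - \frac{90}{17} \approx -5.2941$)
$3096779 - Q{\left(G \right)} = 3096779 - \left(- \frac{90}{17}\right)^{2} = 3096779 - \frac{8100}{289} = \frac{894961031}{289}$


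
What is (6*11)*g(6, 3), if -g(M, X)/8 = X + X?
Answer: -3168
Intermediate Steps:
g(M, X) = -16*X (g(M, X) = -8*(X + X) = -16*X)
(6*11)*g(6, 3) = (6*11)*(-16*3) = 66*(-48) = -3168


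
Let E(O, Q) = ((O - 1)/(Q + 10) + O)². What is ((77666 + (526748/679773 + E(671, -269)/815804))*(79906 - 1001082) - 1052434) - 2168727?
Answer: -665410698119889835554554321/9300135540273963 ≈ -7.1549e+10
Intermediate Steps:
E(O, Q) = (O + (-1 + O)/(10 + Q))² (E(O, Q) = ((-1 + O)/(10 + Q) + O)² = (O + (-1 + O)/(10 + Q))²)
((77666 + (526748/679773 + E(671, -269)/815804))*(79906 - 1001082) - 1052434) - 2168727 = ((77666 + (526748/679773 + ((-1 + 11*671 + 671*(-269))²/(10 - 269)²)/815804))*(79906 - 1001082) - 1052434) - 2168727 = ((77666 + (526748*(1/679773) + ((-1 + 7381 - 180499)²/(-259)²)*(1/815804)))*(-921176) - 1052434) - 2168727 = ((77666 + (526748/679773 + ((1/67081)*(-173119)²)*(1/815804)))*(-921176) - 1052434) - 2168727 = ((77666 + (526748/679773 + ((1/67081)*29970188161)*(1/815804)))*(-921176) - 1052434) - 2168727 = ((77666 + (526748/679773 + (29970188161/67081)*(1/815804)))*(-921176) - 1052434) - 2168727 = ((77666 + (526748/679773 + 29970188161/54724948124))*(-921176) - 1052434) - 2168727 = ((77666 + 49199181691188205/37200542161095852)*(-921176) - 1052434) - 2168727 = ((2889266506665361629637/37200542161095852)*(-921176) - 1052434) - 2168727 = (-665380740885992791135623278/9300135540273963 - 1052434) - 2168727 = -665390528664839983823599220/9300135540273963 - 2168727 = -665410698119889835554554321/9300135540273963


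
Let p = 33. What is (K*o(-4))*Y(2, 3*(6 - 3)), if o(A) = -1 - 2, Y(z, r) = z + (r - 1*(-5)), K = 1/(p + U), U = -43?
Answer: 24/5 ≈ 4.8000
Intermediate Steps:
K = -⅒ (K = 1/(33 - 43) = 1/(-10) = -⅒ ≈ -0.10000)
Y(z, r) = 5 + r + z (Y(z, r) = z + (r + 5) = z + (5 + r) = 5 + r + z)
o(A) = -3
(K*o(-4))*Y(2, 3*(6 - 3)) = (-⅒*(-3))*(5 + 3*(6 - 3) + 2) = 3*(5 + 3*3 + 2)/10 = 3*(5 + 9 + 2)/10 = (3/10)*16 = 24/5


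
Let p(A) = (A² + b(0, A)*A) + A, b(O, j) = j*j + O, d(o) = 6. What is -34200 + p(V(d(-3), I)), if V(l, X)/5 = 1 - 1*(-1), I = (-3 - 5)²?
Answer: -33090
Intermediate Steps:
I = 64 (I = (-8)² = 64)
b(O, j) = O + j² (b(O, j) = j² + O = O + j²)
V(l, X) = 10 (V(l, X) = 5*(1 - 1*(-1)) = 5*(1 + 1) = 5*2 = 10)
p(A) = A + A² + A³ (p(A) = (A² + (0 + A²)*A) + A = (A² + A²*A) + A = (A² + A³) + A = A + A² + A³)
-34200 + p(V(d(-3), I)) = -34200 + 10*(1 + 10 + 10²) = -34200 + 10*(1 + 10 + 100) = -34200 + 10*111 = -34200 + 1110 = -33090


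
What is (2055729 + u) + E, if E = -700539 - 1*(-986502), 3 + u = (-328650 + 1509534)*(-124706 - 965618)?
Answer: -1287543824727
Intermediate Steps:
u = -1287546166419 (u = -3 + (-328650 + 1509534)*(-124706 - 965618) = -3 + 1180884*(-1090324) = -3 - 1287546166416 = -1287546166419)
E = 285963 (E = -700539 + 986502 = 285963)
(2055729 + u) + E = (2055729 - 1287546166419) + 285963 = -1287544110690 + 285963 = -1287543824727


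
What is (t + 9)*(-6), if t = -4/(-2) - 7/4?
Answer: -111/2 ≈ -55.500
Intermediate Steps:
t = ¼ (t = -4*(-½) - 7*¼ = 2 - 7/4 = ¼ ≈ 0.25000)
(t + 9)*(-6) = (¼ + 9)*(-6) = (37/4)*(-6) = -111/2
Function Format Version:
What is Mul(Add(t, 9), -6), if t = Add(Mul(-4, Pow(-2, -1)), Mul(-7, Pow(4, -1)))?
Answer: Rational(-111, 2) ≈ -55.500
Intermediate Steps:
t = Rational(1, 4) (t = Add(Mul(-4, Rational(-1, 2)), Mul(-7, Rational(1, 4))) = Add(2, Rational(-7, 4)) = Rational(1, 4) ≈ 0.25000)
Mul(Add(t, 9), -6) = Mul(Add(Rational(1, 4), 9), -6) = Mul(Rational(37, 4), -6) = Rational(-111, 2)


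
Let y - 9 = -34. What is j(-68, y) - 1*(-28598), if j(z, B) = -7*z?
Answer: 29074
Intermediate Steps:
y = -25 (y = 9 - 34 = -25)
j(-68, y) - 1*(-28598) = -7*(-68) - 1*(-28598) = 476 + 28598 = 29074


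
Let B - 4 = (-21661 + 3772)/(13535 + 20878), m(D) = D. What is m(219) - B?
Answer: 2472228/11471 ≈ 215.52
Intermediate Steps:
B = 39921/11471 (B = 4 + (-21661 + 3772)/(13535 + 20878) = 4 - 17889/34413 = 4 - 17889*1/34413 = 4 - 5963/11471 = 39921/11471 ≈ 3.4802)
m(219) - B = 219 - 1*39921/11471 = 219 - 39921/11471 = 2472228/11471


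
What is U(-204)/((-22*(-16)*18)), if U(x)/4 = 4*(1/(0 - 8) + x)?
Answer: -1633/3168 ≈ -0.51547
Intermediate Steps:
U(x) = -2 + 16*x (U(x) = 4*(4*(1/(0 - 8) + x)) = 4*(4*(1/(-8) + x)) = 4*(4*(-⅛ + x)) = 4*(-½ + 4*x) = -2 + 16*x)
U(-204)/((-22*(-16)*18)) = (-2 + 16*(-204))/((-22*(-16)*18)) = (-2 - 3264)/((352*18)) = -3266/6336 = -3266*1/6336 = -1633/3168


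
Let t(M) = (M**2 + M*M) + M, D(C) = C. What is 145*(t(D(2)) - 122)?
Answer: -16240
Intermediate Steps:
t(M) = M + 2*M**2 (t(M) = (M**2 + M**2) + M = 2*M**2 + M = M + 2*M**2)
145*(t(D(2)) - 122) = 145*(2*(1 + 2*2) - 122) = 145*(2*(1 + 4) - 122) = 145*(2*5 - 122) = 145*(10 - 122) = 145*(-112) = -16240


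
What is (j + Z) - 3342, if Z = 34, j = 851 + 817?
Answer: -1640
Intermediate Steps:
j = 1668
(j + Z) - 3342 = (1668 + 34) - 3342 = 1702 - 3342 = -1640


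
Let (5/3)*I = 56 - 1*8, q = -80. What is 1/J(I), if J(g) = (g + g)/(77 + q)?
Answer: -5/96 ≈ -0.052083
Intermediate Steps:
I = 144/5 (I = 3*(56 - 1*8)/5 = 3*(56 - 8)/5 = (⅗)*48 = 144/5 ≈ 28.800)
J(g) = -2*g/3 (J(g) = (g + g)/(77 - 80) = (2*g)/(-3) = (2*g)*(-⅓) = -2*g/3)
1/J(I) = 1/(-⅔*144/5) = 1/(-96/5) = -5/96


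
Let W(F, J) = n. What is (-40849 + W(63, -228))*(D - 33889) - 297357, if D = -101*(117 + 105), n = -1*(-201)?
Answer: 2288632171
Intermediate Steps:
n = 201
W(F, J) = 201
D = -22422 (D = -101*222 = -22422)
(-40849 + W(63, -228))*(D - 33889) - 297357 = (-40849 + 201)*(-22422 - 33889) - 297357 = -40648*(-56311) - 297357 = 2288929528 - 297357 = 2288632171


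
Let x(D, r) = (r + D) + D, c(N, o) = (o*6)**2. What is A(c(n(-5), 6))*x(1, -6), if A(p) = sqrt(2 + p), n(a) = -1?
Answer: -4*sqrt(1298) ≈ -144.11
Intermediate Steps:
c(N, o) = 36*o**2 (c(N, o) = (6*o)**2 = 36*o**2)
x(D, r) = r + 2*D (x(D, r) = (D + r) + D = r + 2*D)
A(c(n(-5), 6))*x(1, -6) = sqrt(2 + 36*6**2)*(-6 + 2*1) = sqrt(2 + 36*36)*(-6 + 2) = sqrt(2 + 1296)*(-4) = sqrt(1298)*(-4) = -4*sqrt(1298)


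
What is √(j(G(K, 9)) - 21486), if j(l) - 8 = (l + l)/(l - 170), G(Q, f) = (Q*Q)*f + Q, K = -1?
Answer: I*√1739726/9 ≈ 146.55*I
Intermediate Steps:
G(Q, f) = Q + f*Q² (G(Q, f) = Q²*f + Q = f*Q² + Q = Q + f*Q²)
j(l) = 8 + 2*l/(-170 + l) (j(l) = 8 + (l + l)/(l - 170) = 8 + (2*l)/(-170 + l) = 8 + 2*l/(-170 + l))
√(j(G(K, 9)) - 21486) = √(10*(-136 - (1 - 1*9))/(-170 - (1 - 1*9)) - 21486) = √(10*(-136 - (1 - 9))/(-170 - (1 - 9)) - 21486) = √(10*(-136 - 1*(-8))/(-170 - 1*(-8)) - 21486) = √(10*(-136 + 8)/(-170 + 8) - 21486) = √(10*(-128)/(-162) - 21486) = √(10*(-1/162)*(-128) - 21486) = √(640/81 - 21486) = √(-1739726/81) = I*√1739726/9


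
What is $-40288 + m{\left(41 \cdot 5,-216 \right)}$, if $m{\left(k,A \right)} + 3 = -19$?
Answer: $-40310$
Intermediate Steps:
$m{\left(k,A \right)} = -22$ ($m{\left(k,A \right)} = -3 - 19 = -22$)
$-40288 + m{\left(41 \cdot 5,-216 \right)} = -40288 - 22 = -40310$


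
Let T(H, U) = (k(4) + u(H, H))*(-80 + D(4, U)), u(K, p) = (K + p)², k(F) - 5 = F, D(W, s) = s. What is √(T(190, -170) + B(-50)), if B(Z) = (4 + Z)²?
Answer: 3*I*√4011126 ≈ 6008.3*I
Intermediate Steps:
k(F) = 5 + F
T(H, U) = (-80 + U)*(9 + 4*H²) (T(H, U) = ((5 + 4) + (H + H)²)*(-80 + U) = (9 + (2*H)²)*(-80 + U) = (9 + 4*H²)*(-80 + U) = (-80 + U)*(9 + 4*H²))
√(T(190, -170) + B(-50)) = √((-720 - 320*190² + 9*(-170) + 4*(-170)*190²) + (4 - 50)²) = √((-720 - 320*36100 - 1530 + 4*(-170)*36100) + (-46)²) = √((-720 - 11552000 - 1530 - 24548000) + 2116) = √(-36102250 + 2116) = √(-36100134) = 3*I*√4011126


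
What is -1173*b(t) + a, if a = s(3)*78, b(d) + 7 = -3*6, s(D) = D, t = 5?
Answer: 29559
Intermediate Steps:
b(d) = -25 (b(d) = -7 - 3*6 = -7 - 18 = -25)
a = 234 (a = 3*78 = 234)
-1173*b(t) + a = -1173*(-25) + 234 = 29325 + 234 = 29559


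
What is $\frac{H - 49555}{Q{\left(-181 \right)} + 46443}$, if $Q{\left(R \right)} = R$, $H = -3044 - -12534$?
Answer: $- \frac{40065}{46262} \approx -0.86605$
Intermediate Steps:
$H = 9490$ ($H = -3044 + 12534 = 9490$)
$\frac{H - 49555}{Q{\left(-181 \right)} + 46443} = \frac{9490 - 49555}{-181 + 46443} = - \frac{40065}{46262}$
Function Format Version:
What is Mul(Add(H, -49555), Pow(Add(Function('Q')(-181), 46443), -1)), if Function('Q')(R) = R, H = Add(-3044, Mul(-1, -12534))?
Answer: Rational(-40065, 46262) ≈ -0.86605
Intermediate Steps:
H = 9490 (H = Add(-3044, 12534) = 9490)
Mul(Add(H, -49555), Pow(Add(Function('Q')(-181), 46443), -1)) = Mul(Add(9490, -49555), Pow(Add(-181, 46443), -1)) = Mul(-40065, Pow(46262, -1)) = Mul(-40065, Rational(1, 46262)) = Rational(-40065, 46262)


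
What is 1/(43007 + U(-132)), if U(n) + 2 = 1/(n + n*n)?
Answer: 17292/743642461 ≈ 2.3253e-5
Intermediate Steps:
U(n) = -2 + 1/(n + n²) (U(n) = -2 + 1/(n + n*n) = -2 + 1/(n + n²))
1/(43007 + U(-132)) = 1/(43007 + (1 - 2*(-132) - 2*(-132)²)/((-132)*(1 - 132))) = 1/(43007 - 1/132*(1 + 264 - 2*17424)/(-131)) = 1/(43007 - 1/132*(-1/131)*(1 + 264 - 34848)) = 1/(43007 - 1/132*(-1/131)*(-34583)) = 1/(43007 - 34583/17292) = 1/(743642461/17292) = 17292/743642461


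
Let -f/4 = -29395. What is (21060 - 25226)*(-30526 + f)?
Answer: -362666964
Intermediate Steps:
f = 117580 (f = -4*(-29395) = 117580)
(21060 - 25226)*(-30526 + f) = (21060 - 25226)*(-30526 + 117580) = -4166*87054 = -362666964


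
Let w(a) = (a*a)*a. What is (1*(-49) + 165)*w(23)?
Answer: 1411372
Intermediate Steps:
w(a) = a³ (w(a) = a²*a = a³)
(1*(-49) + 165)*w(23) = (1*(-49) + 165)*23³ = (-49 + 165)*12167 = 116*12167 = 1411372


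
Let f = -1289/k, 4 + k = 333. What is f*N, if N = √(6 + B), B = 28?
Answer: -1289*√34/329 ≈ -22.845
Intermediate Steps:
k = 329 (k = -4 + 333 = 329)
f = -1289/329 ≈ -3.9179
N = √34 (N = √(6 + 28) = √34 ≈ 5.8309)
f*N = -1289*√34/329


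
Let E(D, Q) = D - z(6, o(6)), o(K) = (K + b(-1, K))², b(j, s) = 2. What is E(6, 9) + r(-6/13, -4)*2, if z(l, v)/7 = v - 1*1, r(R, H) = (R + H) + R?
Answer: -5783/13 ≈ -444.85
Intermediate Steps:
o(K) = (2 + K)² (o(K) = (K + 2)² = (2 + K)²)
r(R, H) = H + 2*R (r(R, H) = (H + R) + R = H + 2*R)
z(l, v) = -7 + 7*v (z(l, v) = 7*(v - 1*1) = 7*(v - 1) = 7*(-1 + v) = -7 + 7*v)
E(D, Q) = -441 + D (E(D, Q) = D - (-7 + 7*(2 + 6)²) = D - (-7 + 7*8²) = D - (-7 + 7*64) = D - (-7 + 448) = D - 1*441 = D - 441 = -441 + D)
E(6, 9) + r(-6/13, -4)*2 = (-441 + 6) + (-4 + 2*(-6/13))*2 = -435 + (-4 + 2*(-6*1/13))*2 = -435 + (-4 + 2*(-6/13))*2 = -435 + (-4 - 12/13)*2 = -435 - 64/13*2 = -435 - 128/13 = -5783/13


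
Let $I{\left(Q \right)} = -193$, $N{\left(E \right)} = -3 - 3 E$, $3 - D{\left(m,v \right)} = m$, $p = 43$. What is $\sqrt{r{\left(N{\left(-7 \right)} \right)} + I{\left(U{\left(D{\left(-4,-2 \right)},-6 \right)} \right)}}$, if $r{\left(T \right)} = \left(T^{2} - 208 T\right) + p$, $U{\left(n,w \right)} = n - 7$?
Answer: $i \sqrt{3570} \approx 59.749 i$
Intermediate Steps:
$D{\left(m,v \right)} = 3 - m$
$U{\left(n,w \right)} = -7 + n$
$r{\left(T \right)} = 43 + T^{2} - 208 T$ ($r{\left(T \right)} = \left(T^{2} - 208 T\right) + 43 = 43 + T^{2} - 208 T$)
$\sqrt{r{\left(N{\left(-7 \right)} \right)} + I{\left(U{\left(D{\left(-4,-2 \right)},-6 \right)} \right)}} = \sqrt{\left(43 + \left(-3 - -21\right)^{2} - 208 \left(-3 - -21\right)\right) - 193} = \sqrt{\left(43 + \left(-3 + 21\right)^{2} - 208 \left(-3 + 21\right)\right) - 193} = \sqrt{\left(43 + 18^{2} - 3744\right) - 193} = \sqrt{\left(43 + 324 - 3744\right) - 193} = \sqrt{-3377 - 193} = \sqrt{-3570} = i \sqrt{3570}$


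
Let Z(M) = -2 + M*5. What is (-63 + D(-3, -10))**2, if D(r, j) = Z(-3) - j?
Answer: 4900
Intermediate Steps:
Z(M) = -2 + 5*M
D(r, j) = -17 - j (D(r, j) = (-2 + 5*(-3)) - j = (-2 - 15) - j = -17 - j)
(-63 + D(-3, -10))**2 = (-63 + (-17 - 1*(-10)))**2 = (-63 + (-17 + 10))**2 = (-63 - 7)**2 = (-70)**2 = 4900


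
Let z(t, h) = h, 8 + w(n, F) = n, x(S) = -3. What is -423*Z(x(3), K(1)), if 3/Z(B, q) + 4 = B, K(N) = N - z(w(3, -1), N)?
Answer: 1269/7 ≈ 181.29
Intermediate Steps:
w(n, F) = -8 + n
K(N) = 0 (K(N) = N - N = 0)
Z(B, q) = 3/(-4 + B)
-423*Z(x(3), K(1)) = -1269/(-4 - 3) = -1269/(-7) = -1269*(-1)/7 = -423*(-3/7) = 1269/7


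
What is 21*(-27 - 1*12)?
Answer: -819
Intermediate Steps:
21*(-27 - 1*12) = 21*(-27 - 12) = 21*(-39) = -819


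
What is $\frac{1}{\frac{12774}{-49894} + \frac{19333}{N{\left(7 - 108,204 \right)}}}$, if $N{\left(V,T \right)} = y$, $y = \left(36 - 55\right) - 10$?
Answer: $- \frac{723463}{482485574} \approx -0.0014994$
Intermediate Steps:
$y = -29$ ($y = \left(36 - 55\right) - 10 = -19 - 10 = -29$)
$N{\left(V,T \right)} = -29$
$\frac{1}{\frac{12774}{-49894} + \frac{19333}{N{\left(7 - 108,204 \right)}}} = \frac{1}{\frac{12774}{-49894} + \frac{19333}{-29}} = \frac{1}{12774 \left(- \frac{1}{49894}\right) + 19333 \left(- \frac{1}{29}\right)} = \frac{1}{- \frac{6387}{24947} - \frac{19333}{29}} = \frac{1}{- \frac{482485574}{723463}} = - \frac{723463}{482485574}$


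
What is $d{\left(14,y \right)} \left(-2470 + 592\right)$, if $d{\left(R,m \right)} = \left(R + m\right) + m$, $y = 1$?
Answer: $-30048$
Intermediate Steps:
$d{\left(R,m \right)} = R + 2 m$
$d{\left(14,y \right)} \left(-2470 + 592\right) = \left(14 + 2 \cdot 1\right) \left(-2470 + 592\right) = \left(14 + 2\right) \left(-1878\right) = 16 \left(-1878\right) = -30048$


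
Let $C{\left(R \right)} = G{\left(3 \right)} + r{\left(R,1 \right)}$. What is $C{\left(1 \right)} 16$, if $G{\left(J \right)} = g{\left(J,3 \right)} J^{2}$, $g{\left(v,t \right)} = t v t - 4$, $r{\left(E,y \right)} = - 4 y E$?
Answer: $3248$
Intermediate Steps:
$r{\left(E,y \right)} = - 4 E y$
$g{\left(v,t \right)} = -4 + v t^{2}$ ($g{\left(v,t \right)} = v t^{2} - 4 = -4 + v t^{2}$)
$G{\left(J \right)} = J^{2} \left(-4 + 9 J\right)$ ($G{\left(J \right)} = \left(-4 + J 3^{2}\right) J^{2} = \left(-4 + J 9\right) J^{2} = \left(-4 + 9 J\right) J^{2} = J^{2} \left(-4 + 9 J\right)$)
$C{\left(R \right)} = 207 - 4 R$ ($C{\left(R \right)} = 3^{2} \left(-4 + 9 \cdot 3\right) - 4 R 1 = 9 \left(-4 + 27\right) - 4 R = 9 \cdot 23 - 4 R = 207 - 4 R$)
$C{\left(1 \right)} 16 = \left(207 - 4\right) 16 = 203 \cdot 16 = 3248$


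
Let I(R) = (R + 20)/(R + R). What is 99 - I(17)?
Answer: 3329/34 ≈ 97.912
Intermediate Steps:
I(R) = (20 + R)/(2*R) (I(R) = (20 + R)/((2*R)) = (20 + R)*(1/(2*R)) = (20 + R)/(2*R))
99 - I(17) = 99 - (20 + 17)/(2*17) = 99 - 37/(2*17) = 99 - 1*37/34 = 99 - 37/34 = 3329/34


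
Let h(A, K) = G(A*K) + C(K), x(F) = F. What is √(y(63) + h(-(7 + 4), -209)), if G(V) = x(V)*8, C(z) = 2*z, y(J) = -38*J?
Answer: 2*√3895 ≈ 124.82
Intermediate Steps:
G(V) = 8*V (G(V) = V*8 = 8*V)
h(A, K) = 2*K + 8*A*K (h(A, K) = 8*(A*K) + 2*K = 8*A*K + 2*K = 2*K + 8*A*K)
√(y(63) + h(-(7 + 4), -209)) = √(-38*63 + 2*(-209)*(1 + 4*(-(7 + 4)))) = √(-2394 + 2*(-209)*(1 + 4*(-1*11))) = √(-2394 + 2*(-209)*(1 + 4*(-11))) = √(-2394 + 2*(-209)*(1 - 44)) = √(-2394 + 2*(-209)*(-43)) = √(-2394 + 17974) = √15580 = 2*√3895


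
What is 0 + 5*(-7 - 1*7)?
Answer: -70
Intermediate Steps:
0 + 5*(-7 - 1*7) = 0 + 5*(-7 - 7) = 0 + 5*(-14) = 0 - 70 = -70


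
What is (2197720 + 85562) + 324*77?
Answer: 2308230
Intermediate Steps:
(2197720 + 85562) + 324*77 = 2283282 + 24948 = 2308230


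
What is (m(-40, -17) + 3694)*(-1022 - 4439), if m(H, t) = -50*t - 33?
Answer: -24634571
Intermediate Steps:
m(H, t) = -33 - 50*t
(m(-40, -17) + 3694)*(-1022 - 4439) = ((-33 - 50*(-17)) + 3694)*(-1022 - 4439) = ((-33 + 850) + 3694)*(-5461) = (817 + 3694)*(-5461) = 4511*(-5461) = -24634571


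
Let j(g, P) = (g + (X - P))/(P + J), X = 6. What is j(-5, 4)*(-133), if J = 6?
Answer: 399/10 ≈ 39.900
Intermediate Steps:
j(g, P) = (6 + g - P)/(6 + P) (j(g, P) = (g + (6 - P))/(P + 6) = (6 + g - P)/(6 + P))
j(-5, 4)*(-133) = ((6 - 5 - 1*4)/(6 + 4))*(-133) = ((6 - 5 - 4)/10)*(-133) = ((1/10)*(-3))*(-133) = -3/10*(-133) = 399/10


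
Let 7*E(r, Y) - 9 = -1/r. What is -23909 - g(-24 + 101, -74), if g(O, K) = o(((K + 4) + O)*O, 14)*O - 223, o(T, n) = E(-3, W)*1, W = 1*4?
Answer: -71366/3 ≈ -23789.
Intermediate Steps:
W = 4
E(r, Y) = 9/7 - 1/(7*r) (E(r, Y) = 9/7 + (-1/r)/7 = 9/7 - 1/(7*r))
o(T, n) = 4/3 (o(T, n) = ((⅐)*(-1 + 9*(-3))/(-3))*1 = ((⅐)*(-⅓)*(-1 - 27))*1 = ((⅐)*(-⅓)*(-28))*1 = (4/3)*1 = 4/3)
g(O, K) = -223 + 4*O/3 (g(O, K) = 4*O/3 - 223 = -223 + 4*O/3)
-23909 - g(-24 + 101, -74) = -23909 - (-223 + 4*(-24 + 101)/3) = -23909 - (-223 + (4/3)*77) = -23909 - (-223 + 308/3) = -23909 - 1*(-361/3) = -23909 + 361/3 = -71366/3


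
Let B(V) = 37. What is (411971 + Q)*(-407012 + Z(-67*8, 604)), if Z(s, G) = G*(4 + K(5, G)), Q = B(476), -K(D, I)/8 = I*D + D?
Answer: -6188935323168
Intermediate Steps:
K(D, I) = -8*D - 8*D*I (K(D, I) = -8*(I*D + D) = -8*(D*I + D) = -8*(D + D*I) = -8*D - 8*D*I)
Q = 37
Z(s, G) = G*(-36 - 40*G) (Z(s, G) = G*(4 - 8*5*(1 + G)) = G*(4 + (-40 - 40*G)) = G*(-36 - 40*G))
(411971 + Q)*(-407012 + Z(-67*8, 604)) = (411971 + 37)*(-407012 - 4*604*(9 + 10*604)) = 412008*(-407012 - 4*604*(9 + 6040)) = 412008*(-407012 - 4*604*6049) = 412008*(-407012 - 14614384) = 412008*(-15021396) = -6188935323168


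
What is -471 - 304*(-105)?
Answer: 31449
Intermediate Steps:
-471 - 304*(-105) = -471 + 31920 = 31449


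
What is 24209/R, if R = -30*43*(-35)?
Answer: 563/1050 ≈ 0.53619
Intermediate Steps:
R = 45150 (R = -1290*(-35) = 45150)
24209/R = 24209/45150 = 24209*(1/45150) = 563/1050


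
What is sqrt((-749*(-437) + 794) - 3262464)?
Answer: I*sqrt(2934357) ≈ 1713.0*I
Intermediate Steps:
sqrt((-749*(-437) + 794) - 3262464) = sqrt((327313 + 794) - 3262464) = sqrt(328107 - 3262464) = sqrt(-2934357) = I*sqrt(2934357)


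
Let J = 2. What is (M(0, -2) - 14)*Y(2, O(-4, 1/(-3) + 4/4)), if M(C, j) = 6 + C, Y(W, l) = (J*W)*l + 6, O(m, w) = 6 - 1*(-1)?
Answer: -272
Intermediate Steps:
O(m, w) = 7 (O(m, w) = 6 + 1 = 7)
Y(W, l) = 6 + 2*W*l (Y(W, l) = (2*W)*l + 6 = 2*W*l + 6 = 6 + 2*W*l)
(M(0, -2) - 14)*Y(2, O(-4, 1/(-3) + 4/4)) = ((6 + 0) - 14)*(6 + 2*2*7) = (6 - 14)*(6 + 28) = -8*34 = -272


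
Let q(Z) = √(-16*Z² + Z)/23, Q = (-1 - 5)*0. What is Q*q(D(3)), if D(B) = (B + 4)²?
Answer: 0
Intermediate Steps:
Q = 0 (Q = -6*0 = 0)
D(B) = (4 + B)²
q(Z) = √(Z - 16*Z²)/23 (q(Z) = √(-16*Z² + Z)*(1/23) = √(Z - 16*Z²)*(1/23) = √(Z - 16*Z²)/23)
Q*q(D(3)) = 0*(√((4 + 3)²*(1 - 16*(4 + 3)²))/23) = 0*(√(7²*(1 - 16*7²))/23) = 0*(√(49*(1 - 16*49))/23) = 0*(√(49*(1 - 784))/23) = 0*(√(49*(-783))/23) = 0*(√(-38367)/23) = 0*((21*I*√87)/23) = 0*(21*I*√87/23) = 0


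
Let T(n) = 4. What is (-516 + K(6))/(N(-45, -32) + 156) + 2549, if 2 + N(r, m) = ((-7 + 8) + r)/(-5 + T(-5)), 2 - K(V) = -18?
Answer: 252103/99 ≈ 2546.5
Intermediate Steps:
K(V) = 20 (K(V) = 2 - 1*(-18) = 2 + 18 = 20)
N(r, m) = -3 - r (N(r, m) = -2 + ((-7 + 8) + r)/(-5 + 4) = -2 + (1 + r)/(-1) = -2 + (1 + r)*(-1) = -2 + (-1 - r) = -3 - r)
(-516 + K(6))/(N(-45, -32) + 156) + 2549 = (-516 + 20)/((-3 - 1*(-45)) + 156) + 2549 = -496/((-3 + 45) + 156) + 2549 = -496/(42 + 156) + 2549 = -496/198 + 2549 = -496*1/198 + 2549 = -248/99 + 2549 = 252103/99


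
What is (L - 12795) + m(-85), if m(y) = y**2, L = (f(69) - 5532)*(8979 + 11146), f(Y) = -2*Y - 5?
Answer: -114214945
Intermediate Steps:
f(Y) = -5 - 2*Y
L = -114209375 (L = ((-5 - 2*69) - 5532)*(8979 + 11146) = ((-5 - 138) - 5532)*20125 = (-143 - 5532)*20125 = -5675*20125 = -114209375)
(L - 12795) + m(-85) = (-114209375 - 12795) + (-85)**2 = -114222170 + 7225 = -114214945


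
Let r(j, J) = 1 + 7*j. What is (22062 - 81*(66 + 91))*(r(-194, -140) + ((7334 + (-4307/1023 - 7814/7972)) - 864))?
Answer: 64879229503865/1359226 ≈ 4.7732e+7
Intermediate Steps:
(22062 - 81*(66 + 91))*(r(-194, -140) + ((7334 + (-4307/1023 - 7814/7972)) - 864)) = (22062 - 81*(66 + 91))*((1 + 7*(-194)) + ((7334 + (-4307/1023 - 7814/7972)) - 864)) = (22062 - 81*157)*((1 - 1358) + ((7334 + (-4307*1/1023 - 7814*1/7972)) - 864)) = (22062 - 12717)*(-1357 + ((7334 + (-4307/1023 - 3907/3986)) - 864)) = 9345*(-1357 + ((7334 - 21164563/4077678) - 864)) = 9345*(-1357 + (29884525889/4077678 - 864)) = 9345*(-1357 + 26361412097/4077678) = 9345*(20828003051/4077678) = 64879229503865/1359226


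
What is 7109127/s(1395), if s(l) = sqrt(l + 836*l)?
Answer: 263301*sqrt(15)/155 ≈ 6579.1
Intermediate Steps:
s(l) = 3*sqrt(93)*sqrt(l) (s(l) = sqrt(837*l) = 3*sqrt(93)*sqrt(l))
7109127/s(1395) = 7109127/((3*sqrt(93)*sqrt(1395))) = 7109127/((3*sqrt(93)*(3*sqrt(155)))) = 7109127/((279*sqrt(15))) = 7109127*(sqrt(15)/4185) = 263301*sqrt(15)/155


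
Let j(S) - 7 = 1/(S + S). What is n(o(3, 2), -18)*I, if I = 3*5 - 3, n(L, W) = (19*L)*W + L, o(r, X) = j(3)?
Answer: -29326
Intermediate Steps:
j(S) = 7 + 1/(2*S) (j(S) = 7 + 1/(S + S) = 7 + 1/(2*S))
o(r, X) = 43/6 (o(r, X) = 7 + (½)/3 = 7 + (½)*(⅓) = 7 + ⅙ = 43/6)
n(L, W) = L + 19*L*W (n(L, W) = 19*L*W + L = L + 19*L*W)
I = 12 (I = 15 - 3 = 12)
n(o(3, 2), -18)*I = (43*(1 + 19*(-18))/6)*12 = (43*(1 - 342)/6)*12 = ((43/6)*(-341))*12 = -14663/6*12 = -29326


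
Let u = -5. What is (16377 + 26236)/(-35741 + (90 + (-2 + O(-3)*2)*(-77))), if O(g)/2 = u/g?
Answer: -127839/108031 ≈ -1.1834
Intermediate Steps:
O(g) = -10/g (O(g) = 2*(-5/g) = -10/g)
(16377 + 26236)/(-35741 + (90 + (-2 + O(-3)*2)*(-77))) = (16377 + 26236)/(-35741 + (90 + (-2 - 10/(-3)*2)*(-77))) = 42613/(-35741 + (90 + (-2 - 10*(-⅓)*2)*(-77))) = 42613/(-35741 + (90 + (-2 + (10/3)*2)*(-77))) = 42613/(-35741 + (90 + (-2 + 20/3)*(-77))) = 42613/(-35741 + (90 + (14/3)*(-77))) = 42613/(-35741 + (90 - 1078/3)) = 42613/(-35741 - 808/3) = 42613/(-108031/3) = 42613*(-3/108031) = -127839/108031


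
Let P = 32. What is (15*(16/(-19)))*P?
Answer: -7680/19 ≈ -404.21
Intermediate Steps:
(15*(16/(-19)))*P = (15*(16/(-19)))*32 = (15*(16*(-1/19)))*32 = (15*(-16/19))*32 = -240/19*32 = -7680/19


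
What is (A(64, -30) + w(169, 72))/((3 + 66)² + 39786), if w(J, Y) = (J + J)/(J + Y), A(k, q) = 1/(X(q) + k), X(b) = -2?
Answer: 21197/665621274 ≈ 3.1845e-5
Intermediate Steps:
A(k, q) = 1/(-2 + k)
w(J, Y) = 2*J/(J + Y) (w(J, Y) = (2*J)/(J + Y) = 2*J/(J + Y))
(A(64, -30) + w(169, 72))/((3 + 66)² + 39786) = (1/(-2 + 64) + 2*169/(169 + 72))/((3 + 66)² + 39786) = (1/62 + 2*169/241)/(69² + 39786) = (1/62 + 2*169*(1/241))/(4761 + 39786) = (1/62 + 338/241)/44547 = (21197/14942)*(1/44547) = 21197/665621274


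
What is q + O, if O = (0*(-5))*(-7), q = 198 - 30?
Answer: 168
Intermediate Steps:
q = 168
O = 0 (O = 0*(-7) = 0)
q + O = 168 + 0 = 168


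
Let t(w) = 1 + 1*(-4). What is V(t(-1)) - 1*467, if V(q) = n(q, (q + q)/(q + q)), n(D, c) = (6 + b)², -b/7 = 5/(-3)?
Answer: -1394/9 ≈ -154.89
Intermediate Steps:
b = 35/3 (b = -35/(-3) = -35*(-1)/3 = -7*(-5/3) = 35/3 ≈ 11.667)
t(w) = -3 (t(w) = 1 - 4 = -3)
n(D, c) = 2809/9 (n(D, c) = (6 + 35/3)² = (53/3)² = 2809/9)
V(q) = 2809/9
V(t(-1)) - 1*467 = 2809/9 - 1*467 = 2809/9 - 467 = -1394/9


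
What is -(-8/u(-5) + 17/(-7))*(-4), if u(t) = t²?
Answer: -1924/175 ≈ -10.994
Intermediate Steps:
-(-8/u(-5) + 17/(-7))*(-4) = -(-8/((-5)²) + 17/(-7))*(-4) = -(-8/25 + 17*(-⅐))*(-4) = -(-8*1/25 - 17/7)*(-4) = -(-8/25 - 17/7)*(-4) = -1*(-481/175)*(-4) = (481/175)*(-4) = -1924/175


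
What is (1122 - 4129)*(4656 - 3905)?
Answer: -2258257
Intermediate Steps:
(1122 - 4129)*(4656 - 3905) = -3007*751 = -2258257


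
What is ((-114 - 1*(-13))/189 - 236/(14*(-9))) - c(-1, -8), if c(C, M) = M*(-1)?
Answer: -1259/189 ≈ -6.6614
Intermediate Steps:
c(C, M) = -M
((-114 - 1*(-13))/189 - 236/(14*(-9))) - c(-1, -8) = ((-114 - 1*(-13))/189 - 236/(14*(-9))) - (-1)*(-8) = ((-114 + 13)*(1/189) - 236/(-126)) - 1*8 = (-101*1/189 - 236*(-1/126)) - 8 = (-101/189 + 118/63) - 8 = 253/189 - 8 = -1259/189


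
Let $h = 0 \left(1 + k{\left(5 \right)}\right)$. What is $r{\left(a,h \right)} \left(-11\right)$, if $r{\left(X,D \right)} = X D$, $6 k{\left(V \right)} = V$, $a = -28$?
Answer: $0$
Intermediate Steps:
$k{\left(V \right)} = \frac{V}{6}$
$h = 0$ ($h = 0 \left(1 + \frac{1}{6} \cdot 5\right) = 0 \left(1 + \frac{5}{6}\right) = 0 \cdot \frac{11}{6} = 0$)
$r{\left(X,D \right)} = D X$
$r{\left(a,h \right)} \left(-11\right) = 0 \left(-28\right) \left(-11\right) = 0 \left(-11\right) = 0$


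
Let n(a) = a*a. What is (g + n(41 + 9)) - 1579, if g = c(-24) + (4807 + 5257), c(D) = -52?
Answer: 10933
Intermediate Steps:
g = 10012 (g = -52 + (4807 + 5257) = -52 + 10064 = 10012)
n(a) = a²
(g + n(41 + 9)) - 1579 = (10012 + (41 + 9)²) - 1579 = (10012 + 50²) - 1579 = (10012 + 2500) - 1579 = 12512 - 1579 = 10933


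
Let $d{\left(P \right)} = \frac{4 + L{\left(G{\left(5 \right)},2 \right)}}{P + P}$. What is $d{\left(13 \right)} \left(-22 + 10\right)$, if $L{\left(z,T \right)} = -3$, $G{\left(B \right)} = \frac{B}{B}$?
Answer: $- \frac{6}{13} \approx -0.46154$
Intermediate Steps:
$G{\left(B \right)} = 1$
$d{\left(P \right)} = \frac{1}{2 P}$ ($d{\left(P \right)} = \frac{4 - 3}{P + P} = 1 \frac{1}{2 P} = \frac{1}{2 P}$)
$d{\left(13 \right)} \left(-22 + 10\right) = \frac{1}{2 \cdot 13} \left(-22 + 10\right) = \frac{1}{2} \cdot \frac{1}{13} \left(-12\right) = \frac{1}{26} \left(-12\right) = - \frac{6}{13}$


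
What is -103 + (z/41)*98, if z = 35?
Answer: -793/41 ≈ -19.341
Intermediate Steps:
-103 + (z/41)*98 = -103 + (35/41)*98 = -103 + 3430/41 = -793/41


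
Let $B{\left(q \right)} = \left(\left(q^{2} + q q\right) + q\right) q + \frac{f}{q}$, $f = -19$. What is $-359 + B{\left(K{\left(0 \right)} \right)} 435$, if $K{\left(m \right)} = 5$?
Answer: $117613$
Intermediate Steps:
$B{\left(q \right)} = - \frac{19}{q} + q \left(q + 2 q^{2}\right)$ ($B{\left(q \right)} = \left(\left(q^{2} + q q\right) + q\right) q - \frac{19}{q} = \left(\left(q^{2} + q^{2}\right) + q\right) q - \frac{19}{q} = \left(2 q^{2} + q\right) q - \frac{19}{q} = \left(q + 2 q^{2}\right) q - \frac{19}{q} = q \left(q + 2 q^{2}\right) - \frac{19}{q} = - \frac{19}{q} + q \left(q + 2 q^{2}\right)$)
$-359 + B{\left(K{\left(0 \right)} \right)} 435 = -359 + \frac{-19 + 5^{3} \left(1 + 2 \cdot 5\right)}{5} \cdot 435 = -359 + \frac{-19 + 125 \left(1 + 10\right)}{5} \cdot 435 = -359 + \frac{-19 + 125 \cdot 11}{5} \cdot 435 = -359 + \frac{-19 + 1375}{5} \cdot 435 = -359 + \frac{1}{5} \cdot 1356 \cdot 435 = -359 + \frac{1356}{5} \cdot 435 = -359 + 117972 = 117613$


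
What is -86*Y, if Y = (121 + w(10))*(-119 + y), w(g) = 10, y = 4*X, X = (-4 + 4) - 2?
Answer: 1430782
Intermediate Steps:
X = -2 (X = 0 - 2 = -2)
y = -8 (y = 4*(-2) = -8)
Y = -16637 (Y = (121 + 10)*(-119 - 8) = 131*(-127) = -16637)
-86*Y = -86*(-16637) = 1430782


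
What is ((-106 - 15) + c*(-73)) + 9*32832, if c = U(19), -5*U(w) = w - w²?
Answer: 1451869/5 ≈ 2.9037e+5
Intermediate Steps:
U(w) = -w/5 + w²/5 (U(w) = -(w - w²)/5 = -w/5 + w²/5)
c = 342/5 (c = (⅕)*19*(-1 + 19) = (⅕)*19*18 = 342/5 ≈ 68.400)
((-106 - 15) + c*(-73)) + 9*32832 = ((-106 - 15) + (342/5)*(-73)) + 9*32832 = (-121 - 24966/5) + 295488 = -25571/5 + 295488 = 1451869/5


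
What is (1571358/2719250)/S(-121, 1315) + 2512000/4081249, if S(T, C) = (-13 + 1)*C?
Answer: 17963819429455643/29187572582747500 ≈ 0.61546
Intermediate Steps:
S(T, C) = -12*C
(1571358/2719250)/S(-121, 1315) + 2512000/4081249 = (1571358/2719250)/((-12*1315)) + 2512000/4081249 = (1571358*(1/2719250))/(-15780) + 2512000*(1/4081249) = (785679/1359625)*(-1/15780) + 2512000/4081249 = -261893/7151627500 + 2512000/4081249 = 17963819429455643/29187572582747500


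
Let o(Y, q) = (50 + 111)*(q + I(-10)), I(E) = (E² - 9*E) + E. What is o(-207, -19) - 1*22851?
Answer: 3070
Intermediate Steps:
I(E) = E² - 8*E
o(Y, q) = 28980 + 161*q (o(Y, q) = (50 + 111)*(q - 10*(-8 - 10)) = 161*(q - 10*(-18)) = 161*(q + 180) = 161*(180 + q) = 28980 + 161*q)
o(-207, -19) - 1*22851 = (28980 + 161*(-19)) - 1*22851 = (28980 - 3059) - 22851 = 25921 - 22851 = 3070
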